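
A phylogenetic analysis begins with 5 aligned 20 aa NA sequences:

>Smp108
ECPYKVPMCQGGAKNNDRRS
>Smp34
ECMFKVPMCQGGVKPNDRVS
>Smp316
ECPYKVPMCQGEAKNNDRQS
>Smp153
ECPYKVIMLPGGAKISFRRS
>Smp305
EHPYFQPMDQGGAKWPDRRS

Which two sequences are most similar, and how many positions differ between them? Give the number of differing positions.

2

Pairwise Hamming distances:
  Smp108 vs Smp34: 5
  Smp108 vs Smp316: 2
  Smp108 vs Smp153: 6
  Smp108 vs Smp305: 6
  Smp34 vs Smp316: 6
  Smp34 vs Smp153: 10
  Smp34 vs Smp305: 10
  Smp316 vs Smp153: 8
  Smp316 vs Smp305: 8
  Smp153 vs Smp305: 9
The smallest is 2, between Smp108 and Smp316.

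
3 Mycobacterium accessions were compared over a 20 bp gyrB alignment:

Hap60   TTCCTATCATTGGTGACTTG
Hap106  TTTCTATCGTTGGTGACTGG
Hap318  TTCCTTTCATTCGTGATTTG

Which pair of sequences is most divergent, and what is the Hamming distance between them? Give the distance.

Pairwise Hamming distances:
  Hap60 vs Hap106: 3
  Hap60 vs Hap318: 3
  Hap106 vs Hap318: 6
The largest is 6, between Hap106 and Hap318.

6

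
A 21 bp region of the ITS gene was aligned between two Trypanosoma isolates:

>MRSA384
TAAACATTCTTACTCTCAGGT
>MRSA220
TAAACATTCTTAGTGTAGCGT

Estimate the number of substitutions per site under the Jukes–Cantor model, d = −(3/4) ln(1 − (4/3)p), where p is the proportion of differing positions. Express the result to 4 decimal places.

Differing sites — 13:C/G; 15:C/G; 17:C/A; 18:A/G; 19:G/C.
p = 5/21 = 0.238095.
d = −0.75 · ln(1 − (4/3)·0.238095) = −0.75 · ln(0.682540) = −0.75 · (-0.381934) = 0.2865.

0.2865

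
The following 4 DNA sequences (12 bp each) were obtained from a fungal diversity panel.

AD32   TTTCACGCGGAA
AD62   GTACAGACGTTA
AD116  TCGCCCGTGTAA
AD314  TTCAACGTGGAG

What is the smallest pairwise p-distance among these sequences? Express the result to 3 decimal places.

Pairwise Hamming distances:
  AD32 vs AD62: 6
  AD32 vs AD116: 5
  AD32 vs AD314: 4
  AD62 vs AD116: 8
  AD62 vs AD314: 9
  AD116 vs AD314: 6
The smallest is 4 mismatches, between AD32 and AD314; p = 4/12 = 0.333.

0.333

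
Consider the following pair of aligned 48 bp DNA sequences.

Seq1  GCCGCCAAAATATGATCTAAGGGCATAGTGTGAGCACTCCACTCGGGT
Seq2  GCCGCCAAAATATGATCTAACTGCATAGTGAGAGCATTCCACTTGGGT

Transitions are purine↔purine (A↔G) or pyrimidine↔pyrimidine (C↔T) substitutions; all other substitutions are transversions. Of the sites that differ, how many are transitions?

The sequences differ at positions 21 (G/C, transversion), 22 (G/T, transversion), 31 (T/A, transversion), 37 (C/T, transition), 44 (C/T, transition).
Of the 5 differences, 2 transitions and 3 transversions, so the answer is 2.

2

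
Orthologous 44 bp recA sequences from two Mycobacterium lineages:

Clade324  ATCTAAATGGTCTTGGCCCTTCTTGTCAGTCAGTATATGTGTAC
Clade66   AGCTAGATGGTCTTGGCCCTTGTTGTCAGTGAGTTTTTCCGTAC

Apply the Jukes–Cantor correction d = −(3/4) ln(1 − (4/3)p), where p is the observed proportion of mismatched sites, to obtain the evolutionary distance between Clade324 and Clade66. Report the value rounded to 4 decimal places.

0.2082

Differing sites — 2:T/G; 6:A/G; 22:C/G; 31:C/G; 35:A/T; 37:A/T; 39:G/C; 40:T/C.
p = 8/44 = 0.181818.
d = −0.75 · ln(1 − (4/3)·0.181818) = −0.75 · ln(0.757576) = −0.75 · (-0.277631) = 0.2082.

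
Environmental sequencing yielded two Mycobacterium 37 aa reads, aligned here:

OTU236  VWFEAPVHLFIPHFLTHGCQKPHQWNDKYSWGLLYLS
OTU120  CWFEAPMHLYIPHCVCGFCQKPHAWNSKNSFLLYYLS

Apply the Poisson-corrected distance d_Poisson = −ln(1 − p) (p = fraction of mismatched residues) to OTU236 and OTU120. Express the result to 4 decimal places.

Differing sites — 1:V/C; 7:V/M; 10:F/Y; 14:F/C; 15:L/V; 16:T/C; 17:H/G; 18:G/F; 24:Q/A; 27:D/S; 29:Y/N; 31:W/F; 32:G/L; 34:L/Y.
p = 14/37 = 0.378378.
d = −ln(1 − 0.378378) = −ln(0.621622) = 0.4754.

0.4754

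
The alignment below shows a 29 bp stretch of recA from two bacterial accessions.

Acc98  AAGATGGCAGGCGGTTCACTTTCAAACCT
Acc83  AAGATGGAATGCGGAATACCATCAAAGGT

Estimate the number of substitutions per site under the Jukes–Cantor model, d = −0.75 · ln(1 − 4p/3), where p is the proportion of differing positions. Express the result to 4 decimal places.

0.4006

The sequences differ at positions 8 (C/A), 10 (G/T), 15 (T/A), 16 (T/A), 17 (C/T), 20 (T/C), 21 (T/A), 27 (C/G), 28 (C/G).
p = 9/29 = 0.310345.
d = −0.75 · ln(1 − (4/3)·0.310345) = −0.75 · ln(0.586207) = −0.75 · (-0.534082) = 0.4006.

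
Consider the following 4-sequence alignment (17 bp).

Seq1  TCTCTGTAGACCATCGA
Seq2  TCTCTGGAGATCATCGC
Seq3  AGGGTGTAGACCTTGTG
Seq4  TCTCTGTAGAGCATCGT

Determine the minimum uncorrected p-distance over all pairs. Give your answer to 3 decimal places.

Pairwise Hamming distances:
  Seq1 vs Seq2: 3
  Seq1 vs Seq3: 8
  Seq1 vs Seq4: 2
  Seq2 vs Seq3: 10
  Seq2 vs Seq4: 3
  Seq3 vs Seq4: 9
The smallest is 2 mismatches, between Seq1 and Seq4; p = 2/17 = 0.118.

0.118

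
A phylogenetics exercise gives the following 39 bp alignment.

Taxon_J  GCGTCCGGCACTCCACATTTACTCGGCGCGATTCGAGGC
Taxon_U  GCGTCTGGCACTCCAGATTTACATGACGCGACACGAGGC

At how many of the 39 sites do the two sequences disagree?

The sequences differ at positions 6 (C/T), 16 (C/G), 23 (T/A), 24 (C/T), 26 (G/A), 32 (T/C), 33 (T/A).
That gives 7 mismatches out of 39 aligned sites, so the Hamming distance is 7.

7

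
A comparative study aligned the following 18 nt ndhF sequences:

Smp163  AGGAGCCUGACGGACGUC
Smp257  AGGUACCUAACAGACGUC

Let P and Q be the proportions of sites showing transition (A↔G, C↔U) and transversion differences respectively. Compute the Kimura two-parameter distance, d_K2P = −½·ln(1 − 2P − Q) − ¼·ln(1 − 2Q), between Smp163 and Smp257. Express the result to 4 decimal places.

Differing sites — 4:A/U (Tv); 5:G/A (Ti); 9:G/A (Ti); 12:G/A (Ti).
Of the 4 differences, 3 transitions and 1 transversion over 18 sites: P = 3/18 = 0.166667, Q = 1/18 = 0.055556.
d = −0.5·ln(0.611110) − 0.25·ln(0.888888) = −0.5·(-0.492478) − 0.25·(-0.117784) = 0.2757.

0.2757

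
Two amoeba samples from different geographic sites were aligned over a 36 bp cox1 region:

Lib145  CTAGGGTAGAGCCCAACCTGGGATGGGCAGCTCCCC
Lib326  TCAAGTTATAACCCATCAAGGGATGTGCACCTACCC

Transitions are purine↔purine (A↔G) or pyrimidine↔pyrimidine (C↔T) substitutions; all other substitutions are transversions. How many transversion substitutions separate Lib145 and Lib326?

8

The sequences differ at positions 1 (C/T, transition), 2 (T/C, transition), 4 (G/A, transition), 6 (G/T, transversion), 9 (G/T, transversion), 11 (G/A, transition), 16 (A/T, transversion), 18 (C/A, transversion), 19 (T/A, transversion), 26 (G/T, transversion), 30 (G/C, transversion), 33 (C/A, transversion).
Of the 12 differences, 4 transitions and 8 transversions, so the answer is 8.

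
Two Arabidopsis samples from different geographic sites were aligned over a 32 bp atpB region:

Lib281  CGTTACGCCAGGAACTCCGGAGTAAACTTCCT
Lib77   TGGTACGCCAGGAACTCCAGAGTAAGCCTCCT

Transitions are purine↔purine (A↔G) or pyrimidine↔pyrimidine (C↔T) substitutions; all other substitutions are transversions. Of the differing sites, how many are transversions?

Differing sites — 1:C/T (Ti); 3:T/G (Tv); 19:G/A (Ti); 26:A/G (Ti); 28:T/C (Ti).
Of the 5 differences, 4 transitions and 1 transversion, so the answer is 1.

1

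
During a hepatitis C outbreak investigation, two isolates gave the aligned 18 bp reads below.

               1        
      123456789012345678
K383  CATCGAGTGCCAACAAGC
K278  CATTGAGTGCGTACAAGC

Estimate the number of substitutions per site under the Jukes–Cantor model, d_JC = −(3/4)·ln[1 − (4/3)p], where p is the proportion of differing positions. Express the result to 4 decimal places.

Mismatches occur at site 4 (C→T), site 11 (C→G), site 12 (A→T).
p = 3/18 = 0.166667.
d = −0.75 · ln(1 − (4/3)·0.166667) = −0.75 · ln(0.777777) = −0.75 · (-0.251315) = 0.1885.

0.1885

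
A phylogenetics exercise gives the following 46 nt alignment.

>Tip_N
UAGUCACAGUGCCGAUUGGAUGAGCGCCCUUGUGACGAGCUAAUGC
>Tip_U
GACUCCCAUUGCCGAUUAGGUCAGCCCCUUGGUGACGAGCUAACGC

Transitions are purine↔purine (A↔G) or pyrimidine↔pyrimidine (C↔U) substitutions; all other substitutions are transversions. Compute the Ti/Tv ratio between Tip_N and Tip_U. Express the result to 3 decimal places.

0.571

Mismatches occur at site 1 (U/G, transversion), site 3 (G/C, transversion), site 6 (A/C, transversion), site 9 (G/U, transversion), site 18 (G/A, transition), site 20 (A/G, transition), site 22 (G/C, transversion), site 26 (G/C, transversion), site 29 (C/U, transition), site 31 (U/G, transversion), site 44 (U/C, transition).
Of the 11 differences, 4 transitions and 7 transversions, so Ti/Tv = 4/7 = 0.571.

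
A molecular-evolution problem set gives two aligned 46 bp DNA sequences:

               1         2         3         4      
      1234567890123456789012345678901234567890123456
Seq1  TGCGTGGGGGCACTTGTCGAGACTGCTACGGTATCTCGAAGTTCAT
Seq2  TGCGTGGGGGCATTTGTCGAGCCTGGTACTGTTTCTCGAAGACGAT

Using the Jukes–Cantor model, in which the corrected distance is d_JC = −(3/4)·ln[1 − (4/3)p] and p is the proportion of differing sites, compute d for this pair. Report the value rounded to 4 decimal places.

The sequences differ at positions 13 (C/T), 22 (A/C), 26 (C/G), 30 (G/T), 33 (A/T), 42 (T/A), 43 (T/C), 44 (C/G).
p = 8/46 = 0.173913.
d = −0.75 · ln(1 − (4/3)·0.173913) = −0.75 · ln(0.768116) = −0.75 · (-0.263815) = 0.1979.

0.1979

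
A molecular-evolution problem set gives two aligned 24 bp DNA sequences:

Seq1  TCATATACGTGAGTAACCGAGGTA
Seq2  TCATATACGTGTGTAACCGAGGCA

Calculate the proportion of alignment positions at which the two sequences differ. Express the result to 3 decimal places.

Mismatches occur at site 12 (A↔T), site 23 (T↔C).
There are 2 differences over 24 sites, so p = 2/24 = 0.083.

0.083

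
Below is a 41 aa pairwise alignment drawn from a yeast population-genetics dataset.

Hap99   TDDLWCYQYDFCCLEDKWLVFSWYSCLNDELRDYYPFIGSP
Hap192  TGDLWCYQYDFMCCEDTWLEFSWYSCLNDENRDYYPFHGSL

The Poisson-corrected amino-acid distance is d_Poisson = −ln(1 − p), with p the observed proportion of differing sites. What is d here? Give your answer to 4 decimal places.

The sequences differ at positions 2 (D/G), 12 (C/M), 14 (L/C), 17 (K/T), 20 (V/E), 31 (L/N), 38 (I/H), 41 (P/L).
p = 8/41 = 0.195122.
d = −ln(1 − 0.195122) = −ln(0.804878) = 0.2171.

0.2171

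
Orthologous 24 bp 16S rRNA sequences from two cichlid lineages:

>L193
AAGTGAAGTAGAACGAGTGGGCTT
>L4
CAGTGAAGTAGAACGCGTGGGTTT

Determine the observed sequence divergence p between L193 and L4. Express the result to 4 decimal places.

Differing sites — 1:A/C; 16:A/C; 22:C/T.
There are 3 differences over 24 sites, so p = 3/24 = 0.1250.

0.1250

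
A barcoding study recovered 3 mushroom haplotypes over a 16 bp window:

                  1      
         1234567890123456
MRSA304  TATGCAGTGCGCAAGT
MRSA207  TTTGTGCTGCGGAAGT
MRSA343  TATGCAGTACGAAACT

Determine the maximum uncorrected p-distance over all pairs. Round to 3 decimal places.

Pairwise Hamming distances:
  MRSA304 vs MRSA207: 5
  MRSA304 vs MRSA343: 3
  MRSA207 vs MRSA343: 7
The largest is 7 mismatches, between MRSA207 and MRSA343; p = 7/16 = 0.438.

0.438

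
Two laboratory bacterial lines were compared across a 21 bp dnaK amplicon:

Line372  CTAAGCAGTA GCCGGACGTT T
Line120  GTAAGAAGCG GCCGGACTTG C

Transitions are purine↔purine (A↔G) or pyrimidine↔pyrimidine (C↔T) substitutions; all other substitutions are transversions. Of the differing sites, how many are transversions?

4

Differing sites — 1:C/G (Tv); 6:C/A (Tv); 9:T/C (Ti); 10:A/G (Ti); 18:G/T (Tv); 20:T/G (Tv); 21:T/C (Ti).
Of the 7 differences, 3 transitions and 4 transversions, so the answer is 4.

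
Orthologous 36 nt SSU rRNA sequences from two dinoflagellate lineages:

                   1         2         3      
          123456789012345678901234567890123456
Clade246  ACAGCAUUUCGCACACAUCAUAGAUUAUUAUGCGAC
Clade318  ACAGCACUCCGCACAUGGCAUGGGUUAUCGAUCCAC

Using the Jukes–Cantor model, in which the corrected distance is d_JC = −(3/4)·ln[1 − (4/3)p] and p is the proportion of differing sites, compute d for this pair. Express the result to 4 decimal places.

0.4408

The sequences differ at positions 7 (U/C), 9 (U/C), 16 (C/U), 17 (A/G), 18 (U/G), 22 (A/G), 24 (A/G), 29 (U/C), 30 (A/G), 31 (U/A), 32 (G/U), 34 (G/C).
p = 12/36 = 0.333333.
d = −0.75 · ln(1 − (4/3)·0.333333) = −0.75 · ln(0.555556) = −0.75 · (-0.587786) = 0.4408.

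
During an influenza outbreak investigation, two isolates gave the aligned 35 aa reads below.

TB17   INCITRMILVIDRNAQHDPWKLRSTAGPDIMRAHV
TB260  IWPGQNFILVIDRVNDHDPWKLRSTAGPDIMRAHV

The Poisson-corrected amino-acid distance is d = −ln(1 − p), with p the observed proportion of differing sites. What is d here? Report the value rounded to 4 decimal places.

0.2973

Mismatches occur at site 2 (N→W), site 3 (C→P), site 4 (I→G), site 5 (T→Q), site 6 (R→N), site 7 (M→F), site 14 (N→V), site 15 (A→N), site 16 (Q→D).
p = 9/35 = 0.257143.
d = −ln(1 − 0.257143) = −ln(0.742857) = 0.2973.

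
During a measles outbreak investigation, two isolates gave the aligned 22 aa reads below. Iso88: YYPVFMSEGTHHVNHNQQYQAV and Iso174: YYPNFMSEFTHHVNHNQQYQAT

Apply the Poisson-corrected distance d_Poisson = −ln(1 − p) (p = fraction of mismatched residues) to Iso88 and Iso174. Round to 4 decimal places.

0.1466

Mismatches occur at site 4 (V↔N), site 9 (G↔F), site 22 (V↔T).
p = 3/22 = 0.136364.
d = −ln(1 − 0.136364) = −ln(0.863636) = 0.1466.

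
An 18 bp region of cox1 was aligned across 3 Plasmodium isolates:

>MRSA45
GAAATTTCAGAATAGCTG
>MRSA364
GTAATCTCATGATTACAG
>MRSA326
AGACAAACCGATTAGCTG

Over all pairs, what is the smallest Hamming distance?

Pairwise Hamming distances:
  MRSA45 vs MRSA364: 7
  MRSA45 vs MRSA326: 8
  MRSA364 vs MRSA326: 13
The smallest is 7, between MRSA45 and MRSA364.

7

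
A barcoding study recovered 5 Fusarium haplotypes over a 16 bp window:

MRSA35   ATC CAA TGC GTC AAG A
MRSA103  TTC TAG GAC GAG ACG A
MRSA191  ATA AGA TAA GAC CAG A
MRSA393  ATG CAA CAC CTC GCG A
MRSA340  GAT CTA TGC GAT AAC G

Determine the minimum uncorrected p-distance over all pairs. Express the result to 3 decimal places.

0.375

Pairwise Hamming distances:
  MRSA35 vs MRSA103: 8
  MRSA35 vs MRSA191: 7
  MRSA35 vs MRSA393: 6
  MRSA35 vs MRSA340: 8
  MRSA103 vs MRSA191: 10
  MRSA103 vs MRSA393: 9
  MRSA103 vs MRSA340: 12
  MRSA191 vs MRSA393: 9
  MRSA191 vs MRSA340: 11
  MRSA393 vs MRSA340: 13
The smallest is 6 mismatches, between MRSA35 and MRSA393; p = 6/16 = 0.375.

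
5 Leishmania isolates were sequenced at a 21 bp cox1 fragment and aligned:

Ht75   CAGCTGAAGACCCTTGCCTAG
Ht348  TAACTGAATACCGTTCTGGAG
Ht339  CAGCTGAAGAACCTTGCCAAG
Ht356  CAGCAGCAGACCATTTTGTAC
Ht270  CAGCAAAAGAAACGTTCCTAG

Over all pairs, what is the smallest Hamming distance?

2

Pairwise Hamming distances:
  Ht75 vs Ht348: 8
  Ht75 vs Ht339: 2
  Ht75 vs Ht356: 7
  Ht75 vs Ht270: 6
  Ht348 vs Ht339: 9
  Ht348 vs Ht356: 9
  Ht348 vs Ht270: 13
  Ht339 vs Ht356: 9
  Ht339 vs Ht270: 6
  Ht356 vs Ht270: 9
The smallest is 2, between Ht75 and Ht339.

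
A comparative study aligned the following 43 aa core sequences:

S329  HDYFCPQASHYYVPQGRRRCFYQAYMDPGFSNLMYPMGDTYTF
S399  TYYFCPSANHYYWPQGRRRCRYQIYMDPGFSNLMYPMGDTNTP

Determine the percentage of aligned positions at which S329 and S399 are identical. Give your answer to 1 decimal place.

Mismatches occur at site 1 (H↔T), site 2 (D↔Y), site 7 (Q↔S), site 9 (S↔N), site 13 (V↔W), site 21 (F↔R), site 24 (A↔I), site 41 (Y↔N), site 43 (F↔P).
34 of the 43 sites match, so the percent identity is 34/43 × 100 = 79.1%.

79.1%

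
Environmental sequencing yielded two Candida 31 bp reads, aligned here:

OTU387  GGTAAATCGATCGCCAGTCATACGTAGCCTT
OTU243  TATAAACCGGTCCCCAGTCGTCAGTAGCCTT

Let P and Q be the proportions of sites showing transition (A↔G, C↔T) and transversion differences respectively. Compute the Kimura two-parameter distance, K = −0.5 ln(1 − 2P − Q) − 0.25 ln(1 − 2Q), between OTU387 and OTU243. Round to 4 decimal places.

0.3194

Mismatches occur at site 1 (G→T, transversion), site 2 (G→A, transition), site 7 (T→C, transition), site 10 (A→G, transition), site 13 (G→C, transversion), site 20 (A→G, transition), site 22 (A→C, transversion), site 23 (C→A, transversion).
Of the 8 differences, 4 transitions and 4 transversions over 31 sites: P = 4/31 = 0.129032, Q = 4/31 = 0.129032.
d = −0.5·ln(0.612904) − 0.25·ln(0.741936) = −0.5·(-0.489547) − 0.25·(-0.298492) = 0.3194.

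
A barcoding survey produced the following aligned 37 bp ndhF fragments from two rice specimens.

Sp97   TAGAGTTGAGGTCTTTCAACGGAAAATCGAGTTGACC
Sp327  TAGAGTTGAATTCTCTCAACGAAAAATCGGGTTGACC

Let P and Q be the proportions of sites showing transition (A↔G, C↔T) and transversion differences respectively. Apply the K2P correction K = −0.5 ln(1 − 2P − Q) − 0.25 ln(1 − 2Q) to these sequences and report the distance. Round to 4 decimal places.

0.1532

Mismatches occur at site 10 (G→A, transition), site 11 (G→T, transversion), site 15 (T→C, transition), site 22 (G→A, transition), site 30 (A→G, transition).
Of the 5 differences, 4 transitions and 1 transversion over 37 sites: P = 4/37 = 0.108108, Q = 1/37 = 0.027027.
d = −0.5·ln(0.756757) − 0.25·ln(0.945946) = −0.5·(-0.278713) − 0.25·(-0.055570) = 0.1532.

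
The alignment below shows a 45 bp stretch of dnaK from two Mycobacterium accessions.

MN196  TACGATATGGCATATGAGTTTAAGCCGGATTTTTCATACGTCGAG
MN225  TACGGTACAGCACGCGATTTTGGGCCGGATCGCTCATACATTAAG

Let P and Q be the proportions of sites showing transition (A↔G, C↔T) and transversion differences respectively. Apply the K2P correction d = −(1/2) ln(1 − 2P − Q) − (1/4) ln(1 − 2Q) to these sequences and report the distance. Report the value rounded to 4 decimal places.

0.5100

The sequences differ at positions 5 (A/G, transition), 8 (T/C, transition), 9 (G/A, transition), 13 (T/C, transition), 14 (A/G, transition), 15 (T/C, transition), 18 (G/T, transversion), 22 (A/G, transition), 23 (A/G, transition), 31 (T/C, transition), 32 (T/G, transversion), 33 (T/C, transition), 40 (G/A, transition), 42 (C/T, transition), 43 (G/A, transition).
Of the 15 differences, 13 transitions and 2 transversions over 45 sites: P = 13/45 = 0.288889, Q = 2/45 = 0.044444.
d = −0.5·ln(0.377778) − 0.25·ln(0.911112) = −0.5·(-0.973449) − 0.25·(-0.093089) = 0.5100.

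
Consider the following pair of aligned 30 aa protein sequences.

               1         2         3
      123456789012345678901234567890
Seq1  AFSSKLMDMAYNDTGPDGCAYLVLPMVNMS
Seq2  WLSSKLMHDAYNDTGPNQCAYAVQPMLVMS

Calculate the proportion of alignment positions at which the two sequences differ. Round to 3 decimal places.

Differing sites — 1:A/W; 2:F/L; 8:D/H; 9:M/D; 17:D/N; 18:G/Q; 22:L/A; 24:L/Q; 27:V/L; 28:N/V.
There are 10 differences over 30 sites, so p = 10/30 = 0.333.

0.333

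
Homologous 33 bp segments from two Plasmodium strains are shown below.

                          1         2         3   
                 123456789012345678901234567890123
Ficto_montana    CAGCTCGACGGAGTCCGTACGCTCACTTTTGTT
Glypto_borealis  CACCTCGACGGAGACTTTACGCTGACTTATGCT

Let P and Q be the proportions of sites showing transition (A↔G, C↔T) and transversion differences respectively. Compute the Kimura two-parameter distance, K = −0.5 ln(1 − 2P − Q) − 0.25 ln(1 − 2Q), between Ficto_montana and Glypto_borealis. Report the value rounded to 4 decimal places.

Mismatches occur at site 3 (G↔C, transversion), site 14 (T↔A, transversion), site 16 (C↔T, transition), site 17 (G↔T, transversion), site 24 (C↔G, transversion), site 29 (T↔A, transversion), site 32 (T↔C, transition).
Of the 7 differences, 2 transitions and 5 transversions over 33 sites: P = 2/33 = 0.060606, Q = 5/33 = 0.151515.
d = −0.5·ln(0.727273) − 0.25·ln(0.696970) = −0.5·(-0.318453) − 0.25·(-0.361013) = 0.2495.

0.2495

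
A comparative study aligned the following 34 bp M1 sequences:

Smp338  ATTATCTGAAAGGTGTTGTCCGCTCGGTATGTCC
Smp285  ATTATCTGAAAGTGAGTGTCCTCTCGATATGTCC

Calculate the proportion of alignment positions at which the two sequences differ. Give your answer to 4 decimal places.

Mismatches occur at site 13 (G→T), site 14 (T→G), site 15 (G→A), site 16 (T→G), site 22 (G→T), site 27 (G→A).
There are 6 differences over 34 sites, so p = 6/34 = 0.1765.

0.1765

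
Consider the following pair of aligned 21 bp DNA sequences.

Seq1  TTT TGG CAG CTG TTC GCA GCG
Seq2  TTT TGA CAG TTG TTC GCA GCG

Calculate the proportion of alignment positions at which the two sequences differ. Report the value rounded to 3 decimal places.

The sequences differ at positions 6 (G/A), 10 (C/T).
There are 2 differences over 21 sites, so p = 2/21 = 0.095.

0.095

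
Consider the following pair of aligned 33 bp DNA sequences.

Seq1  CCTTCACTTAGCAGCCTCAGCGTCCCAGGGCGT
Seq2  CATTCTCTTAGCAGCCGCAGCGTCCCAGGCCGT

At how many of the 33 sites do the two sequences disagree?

Mismatches occur at site 2 (C↔A), site 6 (A↔T), site 17 (T↔G), site 30 (G↔C).
That gives 4 mismatches out of 33 aligned sites, so the Hamming distance is 4.

4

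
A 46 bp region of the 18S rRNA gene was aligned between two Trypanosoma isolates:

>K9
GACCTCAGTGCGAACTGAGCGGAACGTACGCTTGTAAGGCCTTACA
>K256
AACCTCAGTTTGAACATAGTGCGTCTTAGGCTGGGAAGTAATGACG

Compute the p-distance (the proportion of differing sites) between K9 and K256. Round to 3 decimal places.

0.391

Mismatches occur at site 1 (G↔A), site 10 (G↔T), site 11 (C↔T), site 16 (T↔A), site 17 (G↔T), site 20 (C↔T), site 22 (G↔C), site 23 (A↔G), site 24 (A↔T), site 26 (G↔T), site 29 (C↔G), site 33 (T↔G), site 35 (T↔G), site 39 (G↔T), site 40 (C↔A), site 41 (C↔A), site 43 (T↔G), site 46 (A↔G).
There are 18 differences over 46 sites, so p = 18/46 = 0.391.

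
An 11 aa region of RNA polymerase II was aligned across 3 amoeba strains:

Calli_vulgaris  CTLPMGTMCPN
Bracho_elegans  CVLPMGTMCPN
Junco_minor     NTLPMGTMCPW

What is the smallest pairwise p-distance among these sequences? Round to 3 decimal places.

Pairwise Hamming distances:
  Calli_vulgaris vs Bracho_elegans: 1
  Calli_vulgaris vs Junco_minor: 2
  Bracho_elegans vs Junco_minor: 3
The smallest is 1 mismatch, between Calli_vulgaris and Bracho_elegans; p = 1/11 = 0.091.

0.091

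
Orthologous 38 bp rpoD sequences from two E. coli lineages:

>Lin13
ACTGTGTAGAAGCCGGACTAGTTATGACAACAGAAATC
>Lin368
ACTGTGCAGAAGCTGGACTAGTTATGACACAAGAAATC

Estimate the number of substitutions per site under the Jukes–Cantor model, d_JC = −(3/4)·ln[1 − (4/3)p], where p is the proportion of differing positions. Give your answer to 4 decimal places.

0.1134

Differing sites — 7:T/C; 14:C/T; 30:A/C; 31:C/A.
p = 4/38 = 0.105263.
d = −0.75 · ln(1 − (4/3)·0.105263) = −0.75 · ln(0.859649) = −0.75 · (-0.151231) = 0.1134.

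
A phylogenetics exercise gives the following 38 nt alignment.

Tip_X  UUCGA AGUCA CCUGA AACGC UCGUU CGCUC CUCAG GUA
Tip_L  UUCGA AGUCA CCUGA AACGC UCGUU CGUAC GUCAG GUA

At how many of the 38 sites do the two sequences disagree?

3

Differing sites — 28:C/U; 29:U/A; 31:C/G.
That gives 3 mismatches out of 38 aligned sites, so the Hamming distance is 3.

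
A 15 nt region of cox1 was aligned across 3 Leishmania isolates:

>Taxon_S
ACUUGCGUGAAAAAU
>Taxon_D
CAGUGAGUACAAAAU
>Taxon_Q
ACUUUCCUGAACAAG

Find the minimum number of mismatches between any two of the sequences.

4

Pairwise Hamming distances:
  Taxon_S vs Taxon_D: 6
  Taxon_S vs Taxon_Q: 4
  Taxon_D vs Taxon_Q: 10
The smallest is 4, between Taxon_S and Taxon_Q.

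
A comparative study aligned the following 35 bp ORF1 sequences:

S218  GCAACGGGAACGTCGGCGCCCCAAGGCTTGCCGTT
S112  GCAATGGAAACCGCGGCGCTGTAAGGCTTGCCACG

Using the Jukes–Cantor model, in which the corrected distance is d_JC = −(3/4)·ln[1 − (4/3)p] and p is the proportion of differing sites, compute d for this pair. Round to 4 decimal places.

0.3597

Mismatches occur at site 5 (C/T), site 8 (G/A), site 12 (G/C), site 13 (T/G), site 20 (C/T), site 21 (C/G), site 22 (C/T), site 33 (G/A), site 34 (T/C), site 35 (T/G).
p = 10/35 = 0.285714.
d = −0.75 · ln(1 − (4/3)·0.285714) = −0.75 · ln(0.619048) = −0.75 · (-0.479572) = 0.3597.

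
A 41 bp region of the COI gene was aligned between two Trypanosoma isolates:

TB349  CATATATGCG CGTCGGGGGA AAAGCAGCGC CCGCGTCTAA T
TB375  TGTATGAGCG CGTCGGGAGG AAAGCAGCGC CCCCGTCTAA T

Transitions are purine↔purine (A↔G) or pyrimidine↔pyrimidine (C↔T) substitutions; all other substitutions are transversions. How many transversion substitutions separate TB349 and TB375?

Mismatches occur at site 1 (C/T, transition), site 2 (A/G, transition), site 6 (A/G, transition), site 7 (T/A, transversion), site 18 (G/A, transition), site 20 (A/G, transition), site 33 (G/C, transversion).
Of the 7 differences, 5 transitions and 2 transversions, so the answer is 2.

2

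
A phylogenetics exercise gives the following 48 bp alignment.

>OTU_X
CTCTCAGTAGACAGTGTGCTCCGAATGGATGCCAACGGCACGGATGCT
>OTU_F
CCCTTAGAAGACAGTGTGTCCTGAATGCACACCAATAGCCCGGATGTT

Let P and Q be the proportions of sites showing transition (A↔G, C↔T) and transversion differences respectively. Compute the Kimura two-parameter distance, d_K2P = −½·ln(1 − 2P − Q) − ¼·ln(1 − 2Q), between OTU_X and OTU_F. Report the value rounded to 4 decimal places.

0.3595

The sequences differ at positions 2 (T/C, transition), 5 (C/T, transition), 8 (T/A, transversion), 19 (C/T, transition), 20 (T/C, transition), 22 (C/T, transition), 28 (G/C, transversion), 30 (T/C, transition), 31 (G/A, transition), 36 (C/T, transition), 37 (G/A, transition), 40 (A/C, transversion), 47 (C/T, transition).
Of the 13 differences, 10 transitions and 3 transversions over 48 sites: P = 10/48 = 0.208333, Q = 3/48 = 0.062500.
d = −0.5·ln(0.520834) − 0.25·ln(0.875000) = −0.5·(-0.652324) − 0.25·(-0.133531) = 0.3595.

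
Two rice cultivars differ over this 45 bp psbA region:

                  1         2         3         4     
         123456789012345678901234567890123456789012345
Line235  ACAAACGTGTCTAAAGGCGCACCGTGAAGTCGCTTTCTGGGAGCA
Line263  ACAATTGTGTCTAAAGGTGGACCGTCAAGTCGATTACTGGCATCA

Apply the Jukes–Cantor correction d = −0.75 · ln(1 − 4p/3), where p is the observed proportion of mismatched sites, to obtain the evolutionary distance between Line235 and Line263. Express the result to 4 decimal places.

Mismatches occur at site 5 (A/T), site 6 (C/T), site 18 (C/T), site 20 (C/G), site 26 (G/C), site 33 (C/A), site 36 (T/A), site 41 (G/C), site 43 (G/T).
p = 9/45 = 0.200000.
d = −0.75 · ln(1 − (4/3)·0.200000) = −0.75 · ln(0.733333) = −0.75 · (-0.310155) = 0.2326.

0.2326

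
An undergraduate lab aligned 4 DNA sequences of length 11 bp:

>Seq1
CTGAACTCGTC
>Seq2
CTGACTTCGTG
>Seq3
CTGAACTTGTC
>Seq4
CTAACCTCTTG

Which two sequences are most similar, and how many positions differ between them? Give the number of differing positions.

Pairwise Hamming distances:
  Seq1 vs Seq2: 3
  Seq1 vs Seq3: 1
  Seq1 vs Seq4: 4
  Seq2 vs Seq3: 4
  Seq2 vs Seq4: 3
  Seq3 vs Seq4: 5
The smallest is 1, between Seq1 and Seq3.

1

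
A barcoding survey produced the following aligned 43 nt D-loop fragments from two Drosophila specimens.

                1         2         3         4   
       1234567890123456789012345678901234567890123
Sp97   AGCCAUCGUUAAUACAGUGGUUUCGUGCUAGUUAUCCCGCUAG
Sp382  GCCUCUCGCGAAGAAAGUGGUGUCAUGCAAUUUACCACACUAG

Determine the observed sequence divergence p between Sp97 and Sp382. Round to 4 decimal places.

0.3488

Differing sites — 1:A/G; 2:G/C; 4:C/U; 5:A/C; 9:U/C; 10:U/G; 13:U/G; 15:C/A; 22:U/G; 25:G/A; 29:U/A; 31:G/U; 35:U/C; 37:C/A; 39:G/A.
There are 15 differences over 43 sites, so p = 15/43 = 0.3488.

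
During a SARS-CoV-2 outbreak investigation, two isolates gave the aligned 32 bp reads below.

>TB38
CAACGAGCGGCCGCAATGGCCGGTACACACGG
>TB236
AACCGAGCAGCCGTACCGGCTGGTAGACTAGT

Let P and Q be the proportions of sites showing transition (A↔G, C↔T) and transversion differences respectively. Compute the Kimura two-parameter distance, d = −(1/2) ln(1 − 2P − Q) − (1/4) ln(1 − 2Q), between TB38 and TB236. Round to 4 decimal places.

0.4601

The sequences differ at positions 1 (C/A, transversion), 3 (A/C, transversion), 9 (G/A, transition), 14 (C/T, transition), 16 (A/C, transversion), 17 (T/C, transition), 21 (C/T, transition), 26 (C/G, transversion), 29 (A/T, transversion), 30 (C/A, transversion), 32 (G/T, transversion).
Of the 11 differences, 4 transitions and 7 transversions over 32 sites: P = 4/32 = 0.125000, Q = 7/32 = 0.218750.
d = −0.5·ln(0.531250) − 0.25·ln(0.562500) = −0.5·(-0.632523) − 0.25·(-0.575364) = 0.4601.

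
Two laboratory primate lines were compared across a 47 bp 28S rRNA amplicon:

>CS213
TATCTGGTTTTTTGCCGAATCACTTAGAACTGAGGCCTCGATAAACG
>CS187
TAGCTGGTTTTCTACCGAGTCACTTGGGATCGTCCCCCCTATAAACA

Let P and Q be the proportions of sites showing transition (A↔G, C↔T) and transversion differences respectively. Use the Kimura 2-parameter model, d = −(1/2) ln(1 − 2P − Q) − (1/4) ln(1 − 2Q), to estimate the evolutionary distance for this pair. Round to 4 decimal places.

0.3959

Differing sites — 3:T/G (Tv); 12:T/C (Ti); 14:G/A (Ti); 19:A/G (Ti); 26:A/G (Ti); 28:A/G (Ti); 30:C/T (Ti); 31:T/C (Ti); 33:A/T (Tv); 34:G/C (Tv); 35:G/C (Tv); 38:T/C (Ti); 40:G/T (Tv); 47:G/A (Ti).
Of the 14 differences, 9 transitions and 5 transversions over 47 sites: P = 9/47 = 0.191489, Q = 5/47 = 0.106383.
d = −0.5·ln(0.510639) − 0.25·ln(0.787234) = −0.5·(-0.672092) − 0.25·(-0.239230) = 0.3959.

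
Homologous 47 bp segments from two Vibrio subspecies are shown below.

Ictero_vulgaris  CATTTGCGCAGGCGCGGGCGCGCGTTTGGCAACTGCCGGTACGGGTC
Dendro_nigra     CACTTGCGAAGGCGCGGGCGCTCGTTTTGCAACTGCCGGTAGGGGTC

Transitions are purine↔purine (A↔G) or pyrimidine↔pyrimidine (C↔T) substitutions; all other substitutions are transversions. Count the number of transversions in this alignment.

Mismatches occur at site 3 (T/C, transition), site 9 (C/A, transversion), site 22 (G/T, transversion), site 28 (G/T, transversion), site 42 (C/G, transversion).
Of the 5 differences, 1 transition and 4 transversions, so the answer is 4.

4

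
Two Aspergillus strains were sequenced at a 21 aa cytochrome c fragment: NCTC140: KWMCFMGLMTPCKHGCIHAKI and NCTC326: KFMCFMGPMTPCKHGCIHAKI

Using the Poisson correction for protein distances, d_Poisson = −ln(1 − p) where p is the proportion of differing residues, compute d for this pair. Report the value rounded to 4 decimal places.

0.1001

The sequences differ at positions 2 (W/F), 8 (L/P).
p = 2/21 = 0.095238.
d = −ln(1 − 0.095238) = −ln(0.904762) = 0.1001.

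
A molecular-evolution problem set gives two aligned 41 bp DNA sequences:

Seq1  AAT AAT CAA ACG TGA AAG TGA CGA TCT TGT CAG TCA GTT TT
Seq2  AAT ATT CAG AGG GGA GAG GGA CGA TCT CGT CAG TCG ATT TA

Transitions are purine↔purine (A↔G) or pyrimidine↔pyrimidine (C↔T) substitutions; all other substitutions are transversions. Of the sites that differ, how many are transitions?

Mismatches occur at site 5 (A↔T, transversion), site 9 (A↔G, transition), site 11 (C↔G, transversion), site 13 (T↔G, transversion), site 16 (A↔G, transition), site 19 (T↔G, transversion), site 28 (T↔C, transition), site 36 (A↔G, transition), site 37 (G↔A, transition), site 41 (T↔A, transversion).
Of the 10 differences, 5 transitions and 5 transversions, so the answer is 5.

5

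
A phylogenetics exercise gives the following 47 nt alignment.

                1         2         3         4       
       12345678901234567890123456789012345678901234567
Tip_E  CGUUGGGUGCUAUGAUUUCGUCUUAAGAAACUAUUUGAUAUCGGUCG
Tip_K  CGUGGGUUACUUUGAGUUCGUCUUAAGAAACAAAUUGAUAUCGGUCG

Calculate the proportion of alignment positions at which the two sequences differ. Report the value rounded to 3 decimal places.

Mismatches occur at site 4 (U/G), site 7 (G/U), site 9 (G/A), site 12 (A/U), site 16 (U/G), site 32 (U/A), site 34 (U/A).
There are 7 differences over 47 sites, so p = 7/47 = 0.149.

0.149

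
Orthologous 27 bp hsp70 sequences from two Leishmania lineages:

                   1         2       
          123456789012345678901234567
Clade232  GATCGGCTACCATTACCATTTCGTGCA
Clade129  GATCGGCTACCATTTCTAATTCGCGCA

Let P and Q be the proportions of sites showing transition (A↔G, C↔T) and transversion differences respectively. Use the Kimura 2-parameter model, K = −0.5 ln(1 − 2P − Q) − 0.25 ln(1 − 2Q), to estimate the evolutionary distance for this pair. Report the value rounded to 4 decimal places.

Mismatches occur at site 15 (A→T, transversion), site 17 (C→T, transition), site 19 (T→A, transversion), site 24 (T→C, transition).
Of the 4 differences, 2 transitions and 2 transversions over 27 sites: P = 2/27 = 0.074074, Q = 2/27 = 0.074074.
d = −0.5·ln(0.777778) − 0.25·ln(0.851852) = −0.5·(-0.251314) − 0.25·(-0.160342) = 0.1657.

0.1657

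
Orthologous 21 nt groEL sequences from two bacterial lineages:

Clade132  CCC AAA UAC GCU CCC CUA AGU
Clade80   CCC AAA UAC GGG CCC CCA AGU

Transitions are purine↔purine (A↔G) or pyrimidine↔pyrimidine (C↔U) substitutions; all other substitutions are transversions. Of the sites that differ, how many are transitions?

Mismatches occur at site 11 (C/G, transversion), site 12 (U/G, transversion), site 17 (U/C, transition).
Of the 3 differences, 1 transition and 2 transversions, so the answer is 1.

1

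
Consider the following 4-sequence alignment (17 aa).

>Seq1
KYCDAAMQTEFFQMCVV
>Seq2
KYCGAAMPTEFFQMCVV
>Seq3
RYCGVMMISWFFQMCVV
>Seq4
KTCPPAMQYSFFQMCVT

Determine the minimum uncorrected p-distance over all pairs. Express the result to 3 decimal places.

0.118

Pairwise Hamming distances:
  Seq1 vs Seq2: 2
  Seq1 vs Seq3: 7
  Seq1 vs Seq4: 6
  Seq2 vs Seq3: 6
  Seq2 vs Seq4: 7
  Seq3 vs Seq4: 9
The smallest is 2 mismatches, between Seq1 and Seq2; p = 2/17 = 0.118.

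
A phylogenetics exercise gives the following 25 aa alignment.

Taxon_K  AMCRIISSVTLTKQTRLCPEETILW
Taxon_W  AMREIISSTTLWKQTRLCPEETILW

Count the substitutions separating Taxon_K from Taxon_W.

4

Mismatches occur at site 3 (C→R), site 4 (R→E), site 9 (V→T), site 12 (T→W).
That gives 4 mismatches out of 25 aligned sites, so the Hamming distance is 4.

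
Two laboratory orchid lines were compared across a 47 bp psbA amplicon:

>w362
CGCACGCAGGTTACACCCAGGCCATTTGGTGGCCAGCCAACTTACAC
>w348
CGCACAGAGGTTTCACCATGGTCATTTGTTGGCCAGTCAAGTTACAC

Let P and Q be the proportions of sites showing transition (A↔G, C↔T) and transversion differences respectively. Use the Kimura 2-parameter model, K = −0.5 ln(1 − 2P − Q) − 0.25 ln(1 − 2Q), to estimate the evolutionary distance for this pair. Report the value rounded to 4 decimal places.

Differing sites — 6:G/A (Ti); 7:C/G (Tv); 13:A/T (Tv); 18:C/A (Tv); 19:A/T (Tv); 22:C/T (Ti); 29:G/T (Tv); 37:C/T (Ti); 41:C/G (Tv).
Of the 9 differences, 3 transitions and 6 transversions over 47 sites: P = 3/47 = 0.063830, Q = 6/47 = 0.127660.
d = −0.5·ln(0.744680) − 0.25·ln(0.744680) = −0.5·(-0.294801) − 0.25·(-0.294801) = 0.2211.

0.2211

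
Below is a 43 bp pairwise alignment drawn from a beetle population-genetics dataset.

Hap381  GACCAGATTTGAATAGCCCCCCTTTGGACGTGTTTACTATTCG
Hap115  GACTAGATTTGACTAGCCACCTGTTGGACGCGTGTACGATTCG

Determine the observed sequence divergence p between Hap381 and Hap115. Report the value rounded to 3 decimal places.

0.186

Differing sites — 4:C/T; 13:A/C; 19:C/A; 22:C/T; 23:T/G; 31:T/C; 34:T/G; 38:T/G.
There are 8 differences over 43 sites, so p = 8/43 = 0.186.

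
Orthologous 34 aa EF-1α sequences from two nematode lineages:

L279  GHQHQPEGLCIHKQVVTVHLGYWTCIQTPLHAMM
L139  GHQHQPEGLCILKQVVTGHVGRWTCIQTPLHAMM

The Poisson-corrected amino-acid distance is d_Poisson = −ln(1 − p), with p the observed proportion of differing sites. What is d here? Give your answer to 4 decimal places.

0.1252

Mismatches occur at site 12 (H/L), site 18 (V/G), site 20 (L/V), site 22 (Y/R).
p = 4/34 = 0.117647.
d = −ln(1 − 0.117647) = −ln(0.882353) = 0.1252.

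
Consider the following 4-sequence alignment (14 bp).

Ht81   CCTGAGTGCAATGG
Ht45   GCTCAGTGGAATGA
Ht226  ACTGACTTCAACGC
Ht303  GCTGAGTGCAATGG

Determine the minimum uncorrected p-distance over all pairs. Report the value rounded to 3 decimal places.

Pairwise Hamming distances:
  Ht81 vs Ht45: 4
  Ht81 vs Ht226: 5
  Ht81 vs Ht303: 1
  Ht45 vs Ht226: 7
  Ht45 vs Ht303: 3
  Ht226 vs Ht303: 5
The smallest is 1 mismatch, between Ht81 and Ht303; p = 1/14 = 0.071.

0.071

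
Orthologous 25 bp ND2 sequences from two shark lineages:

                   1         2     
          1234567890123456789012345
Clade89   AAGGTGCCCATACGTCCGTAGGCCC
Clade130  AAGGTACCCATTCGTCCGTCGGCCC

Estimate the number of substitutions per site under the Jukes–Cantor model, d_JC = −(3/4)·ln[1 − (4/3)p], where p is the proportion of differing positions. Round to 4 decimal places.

The sequences differ at positions 6 (G/A), 12 (A/T), 20 (A/C).
p = 3/25 = 0.120000.
d = −0.75 · ln(1 − (4/3)·0.120000) = −0.75 · ln(0.840000) = −0.75 · (-0.174353) = 0.1308.

0.1308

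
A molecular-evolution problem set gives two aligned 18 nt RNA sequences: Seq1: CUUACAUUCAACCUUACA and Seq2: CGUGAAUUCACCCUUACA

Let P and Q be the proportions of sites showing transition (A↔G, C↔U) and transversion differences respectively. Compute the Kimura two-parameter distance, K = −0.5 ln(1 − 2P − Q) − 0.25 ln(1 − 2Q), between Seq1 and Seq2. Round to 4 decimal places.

Differing sites — 2:U/G (Tv); 4:A/G (Ti); 5:C/A (Tv); 11:A/C (Tv).
Of the 4 differences, 1 transition and 3 transversions over 18 sites: P = 1/18 = 0.055556, Q = 3/18 = 0.166667.
d = −0.5·ln(0.722221) − 0.25·ln(0.666666) = −0.5·(-0.325424) − 0.25·(-0.405466) = 0.2641.

0.2641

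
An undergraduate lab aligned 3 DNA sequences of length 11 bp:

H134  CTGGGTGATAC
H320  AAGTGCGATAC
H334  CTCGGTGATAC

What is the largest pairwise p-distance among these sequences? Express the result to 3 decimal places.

0.455

Pairwise Hamming distances:
  H134 vs H320: 4
  H134 vs H334: 1
  H320 vs H334: 5
The largest is 5 mismatches, between H320 and H334; p = 5/11 = 0.455.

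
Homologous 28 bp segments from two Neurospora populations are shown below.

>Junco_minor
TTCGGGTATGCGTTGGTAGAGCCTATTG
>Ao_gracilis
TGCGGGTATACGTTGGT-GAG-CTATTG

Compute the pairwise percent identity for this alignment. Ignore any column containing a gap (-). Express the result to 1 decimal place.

92.3%

Excluding the 2 gap columns leaves 26 comparable sites.
The sequences differ at positions 2 (T/G), 10 (G/A).
24 of the 26 comparable sites match, so the percent identity is 24/26 × 100 = 92.3%.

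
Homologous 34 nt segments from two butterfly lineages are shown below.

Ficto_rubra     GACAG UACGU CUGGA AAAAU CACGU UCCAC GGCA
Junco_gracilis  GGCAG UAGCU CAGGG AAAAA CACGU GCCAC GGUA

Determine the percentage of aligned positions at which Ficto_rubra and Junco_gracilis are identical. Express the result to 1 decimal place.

Mismatches occur at site 2 (A→G), site 8 (C→G), site 9 (G→C), site 12 (U→A), site 15 (A→G), site 20 (U→A), site 26 (U→G), site 33 (C→U).
26 of the 34 sites match, so the percent identity is 26/34 × 100 = 76.5%.

76.5%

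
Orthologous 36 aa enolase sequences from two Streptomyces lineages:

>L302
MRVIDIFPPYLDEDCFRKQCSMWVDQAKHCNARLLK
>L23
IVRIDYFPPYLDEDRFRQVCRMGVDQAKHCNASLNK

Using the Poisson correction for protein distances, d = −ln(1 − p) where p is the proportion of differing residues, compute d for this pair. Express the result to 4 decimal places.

0.3646

Mismatches occur at site 1 (M→I), site 2 (R→V), site 3 (V→R), site 6 (I→Y), site 15 (C→R), site 18 (K→Q), site 19 (Q→V), site 21 (S→R), site 23 (W→G), site 33 (R→S), site 35 (L→N).
p = 11/36 = 0.305556.
d = −ln(1 − 0.305556) = −ln(0.694444) = 0.3646.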